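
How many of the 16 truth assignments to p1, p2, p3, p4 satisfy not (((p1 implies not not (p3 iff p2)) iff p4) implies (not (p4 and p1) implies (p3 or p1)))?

2

  p1  |   p2  |   p3  |   p4  || (p3 iff p2) | not (p3 iff p2) | not not (p3 iff p2) | (p4 and p1) | not (p4 and p1) | (p3 or p1) |   φ  
False | False | False | False ||     True    |      False      |         True        |    False    |       True      |   False    | False
False | False | False |  True ||     True    |      False      |         True        |    False    |       True      |   False    |  True
False | False |  True | False ||    False    |       True      |        False        |    False    |       True      |    True    | False
False | False |  True |  True ||    False    |       True      |        False        |    False    |       True      |    True    | False
False |  True | False | False ||    False    |       True      |        False        |    False    |       True      |   False    | False
False |  True | False |  True ||    False    |       True      |        False        |    False    |       True      |   False    |  True
False |  True |  True | False ||     True    |      False      |         True        |    False    |       True      |    True    | False
False |  True |  True |  True ||     True    |      False      |         True        |    False    |       True      |    True    | False
 True | False | False | False ||     True    |      False      |         True        |    False    |       True      |    True    | False
 True | False | False |  True ||     True    |      False      |         True        |     True    |      False      |    True    | False
 True | False |  True | False ||    False    |       True      |        False        |    False    |       True      |    True    | False
 True | False |  True |  True ||    False    |       True      |        False        |     True    |      False      |    True    | False
 True |  True | False | False ||    False    |       True      |        False        |    False    |       True      |    True    | False
 True |  True | False |  True ||    False    |       True      |        False        |     True    |      False      |    True    | False
 True |  True |  True | False ||     True    |      False      |         True        |    False    |       True      |    True    | False
 True |  True |  True |  True ||     True    |      False      |         True        |     True    |      False      |    True    | False
The formula is true on 2 of the 16 rows.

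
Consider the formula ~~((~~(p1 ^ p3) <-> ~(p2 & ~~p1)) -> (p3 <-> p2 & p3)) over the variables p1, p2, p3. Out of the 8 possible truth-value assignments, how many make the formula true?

p1  p2  p3  |  (p1 ^ p3)  ~(p1 ^ p3)  ~~(p1 ^ p3)  ~p1  ~~p1  (p2 & ~~p1)  ~(p2 & ~~p1)  (p2 & p3)  (p3 <-> (p2 & p3))  φ
1   1   1   |      0          1            0        0    1         1            0            1              1           1
1   1   0   |      1          0            1        0    1         1            0            0              1           1
1   0   1   |      0          1            0        0    1         0            1            0              0           1
1   0   0   |      1          0            1        0    1         0            1            0              1           1
0   1   1   |      1          0            1        1    0         0            1            1              1           1
0   1   0   |      0          1            0        1    0         0            1            0              1           1
0   0   1   |      1          0            1        1    0         0            1            0              0           0
0   0   0   |      0          1            0        1    0         0            1            0              1           1
The formula is true on 7 of the 8 rows.

7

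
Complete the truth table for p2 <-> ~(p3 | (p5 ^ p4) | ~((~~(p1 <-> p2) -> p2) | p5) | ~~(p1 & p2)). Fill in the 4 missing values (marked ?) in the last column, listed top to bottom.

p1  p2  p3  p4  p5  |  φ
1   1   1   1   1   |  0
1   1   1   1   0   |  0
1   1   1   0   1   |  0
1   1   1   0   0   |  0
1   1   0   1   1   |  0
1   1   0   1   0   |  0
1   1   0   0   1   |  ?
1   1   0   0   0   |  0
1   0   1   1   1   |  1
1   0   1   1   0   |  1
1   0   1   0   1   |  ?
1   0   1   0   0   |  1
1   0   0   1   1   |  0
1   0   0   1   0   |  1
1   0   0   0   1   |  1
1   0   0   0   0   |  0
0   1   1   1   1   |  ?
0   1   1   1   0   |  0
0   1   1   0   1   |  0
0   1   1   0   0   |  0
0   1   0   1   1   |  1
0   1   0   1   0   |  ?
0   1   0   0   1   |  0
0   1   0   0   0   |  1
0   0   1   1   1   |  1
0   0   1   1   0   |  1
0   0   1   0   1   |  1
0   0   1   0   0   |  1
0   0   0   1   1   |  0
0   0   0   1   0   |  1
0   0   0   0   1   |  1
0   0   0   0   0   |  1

0, 1, 0, 0

Row p1=1, p2=1, p3=0, p4=0, p5=1: ~(p3 | (p5 ^ p4) | ~((~~(p1 <-> p2) -> p2) | p5) | ~~(p1 & p2)) = 0, so the formula = 0.
Row p1=1, p2=0, p3=1, p4=0, p5=1: ~(p3 | (p5 ^ p4) | ~((~~(p1 <-> p2) -> p2) | p5) | ~~(p1 & p2)) = 0, so the formula = 1.
Row p1=0, p2=1, p3=1, p4=1, p5=1: ~(p3 | (p5 ^ p4) | ~((~~(p1 <-> p2) -> p2) | p5) | ~~(p1 & p2)) = 0, so the formula = 0.
Row p1=0, p2=1, p3=0, p4=1, p5=0: ~(p3 | (p5 ^ p4) | ~((~~(p1 <-> p2) -> p2) | p5) | ~~(p1 & p2)) = 0, so the formula = 0.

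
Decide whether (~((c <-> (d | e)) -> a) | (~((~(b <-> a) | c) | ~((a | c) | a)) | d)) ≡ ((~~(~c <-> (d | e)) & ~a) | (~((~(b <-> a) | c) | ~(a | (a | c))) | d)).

not equivalent

a  b  c  d  e  |  φ  ψ
F  F  F  F  F  |  T  F
F  F  F  F  T  |  F  T
F  F  F  T  F  |  T  T
F  F  F  T  T  |  T  T
F  F  T  F  F  |  F  T
F  F  T  F  T  |  T  F
F  F  T  T  F  |  T  T
F  F  T  T  T  |  T  T
F  T  F  F  F  |  T  F
F  T  F  F  T  |  F  T
F  T  F  T  F  |  T  T
F  T  F  T  T  |  T  T
F  T  T  F  F  |  F  T
F  T  T  F  T  |  T  F
F  T  T  T  F  |  T  T
F  T  T  T  T  |  T  T
T  F  F  F  F  |  F  F
T  F  F  F  T  |  F  F
T  F  F  T  F  |  T  T
T  F  F  T  T  |  T  T
T  F  T  F  F  |  F  F
T  F  T  F  T  |  F  F
T  F  T  T  F  |  T  T
T  F  T  T  T  |  T  T
T  T  F  F  F  |  T  T
T  T  F  F  T  |  T  T
T  T  F  T  F  |  T  T
T  T  F  T  T  |  T  T
T  T  T  F  F  |  F  F
T  T  T  F  T  |  F  F
T  T  T  T  F  |  T  T
T  T  T  T  T  |  T  T
The columns differ at a=F, b=F, c=F, d=F, e=F (φ=T, ψ=F), so they are not equivalent.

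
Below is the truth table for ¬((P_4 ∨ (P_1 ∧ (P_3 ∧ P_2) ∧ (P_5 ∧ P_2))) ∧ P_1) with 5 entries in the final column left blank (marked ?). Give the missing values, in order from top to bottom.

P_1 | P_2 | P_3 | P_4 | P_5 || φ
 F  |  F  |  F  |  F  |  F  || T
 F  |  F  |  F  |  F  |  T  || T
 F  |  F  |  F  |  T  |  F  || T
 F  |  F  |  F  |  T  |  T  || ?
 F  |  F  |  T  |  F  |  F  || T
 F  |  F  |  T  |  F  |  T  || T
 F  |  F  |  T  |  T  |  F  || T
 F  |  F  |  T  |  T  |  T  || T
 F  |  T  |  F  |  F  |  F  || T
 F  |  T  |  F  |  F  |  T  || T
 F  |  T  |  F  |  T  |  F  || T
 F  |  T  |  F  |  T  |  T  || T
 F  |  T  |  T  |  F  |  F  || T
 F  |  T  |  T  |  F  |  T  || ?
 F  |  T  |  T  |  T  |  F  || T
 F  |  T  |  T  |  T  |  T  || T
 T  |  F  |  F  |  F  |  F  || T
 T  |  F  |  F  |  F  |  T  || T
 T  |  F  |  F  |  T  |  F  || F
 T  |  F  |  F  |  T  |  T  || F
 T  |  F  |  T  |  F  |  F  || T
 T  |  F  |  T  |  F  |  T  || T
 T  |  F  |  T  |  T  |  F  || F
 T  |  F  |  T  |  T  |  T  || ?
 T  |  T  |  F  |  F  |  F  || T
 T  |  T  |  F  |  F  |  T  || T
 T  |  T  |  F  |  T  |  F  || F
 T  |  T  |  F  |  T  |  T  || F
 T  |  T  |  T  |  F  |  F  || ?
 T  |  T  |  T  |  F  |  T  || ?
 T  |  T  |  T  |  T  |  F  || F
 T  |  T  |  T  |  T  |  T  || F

Row P_1=F, P_2=F, P_3=F, P_4=T, P_5=T: (P_4 ∨ (P_1 ∧ (P_3 ∧ P_2) ∧ (P_5 ∧ P_2))) = T, ((P_4 ∨ (P_1 ∧ (P_3 ∧ P_2) ∧ (P_5 ∧ P_2))) ∧ P_1) = F, so the formula = T.
Row P_1=F, P_2=T, P_3=T, P_4=F, P_5=T: (P_4 ∨ (P_1 ∧ (P_3 ∧ P_2) ∧ (P_5 ∧ P_2))) = F, ((P_4 ∨ (P_1 ∧ (P_3 ∧ P_2) ∧ (P_5 ∧ P_2))) ∧ P_1) = F, so the formula = T.
Row P_1=T, P_2=F, P_3=T, P_4=T, P_5=T: (P_4 ∨ (P_1 ∧ (P_3 ∧ P_2) ∧ (P_5 ∧ P_2))) = T, ((P_4 ∨ (P_1 ∧ (P_3 ∧ P_2) ∧ (P_5 ∧ P_2))) ∧ P_1) = T, so the formula = F.
Row P_1=T, P_2=T, P_3=T, P_4=F, P_5=F: (P_4 ∨ (P_1 ∧ (P_3 ∧ P_2) ∧ (P_5 ∧ P_2))) = F, ((P_4 ∨ (P_1 ∧ (P_3 ∧ P_2) ∧ (P_5 ∧ P_2))) ∧ P_1) = F, so the formula = T.
Row P_1=T, P_2=T, P_3=T, P_4=F, P_5=T: (P_4 ∨ (P_1 ∧ (P_3 ∧ P_2) ∧ (P_5 ∧ P_2))) = T, ((P_4 ∨ (P_1 ∧ (P_3 ∧ P_2) ∧ (P_5 ∧ P_2))) ∧ P_1) = T, so the formula = F.

T, T, F, T, F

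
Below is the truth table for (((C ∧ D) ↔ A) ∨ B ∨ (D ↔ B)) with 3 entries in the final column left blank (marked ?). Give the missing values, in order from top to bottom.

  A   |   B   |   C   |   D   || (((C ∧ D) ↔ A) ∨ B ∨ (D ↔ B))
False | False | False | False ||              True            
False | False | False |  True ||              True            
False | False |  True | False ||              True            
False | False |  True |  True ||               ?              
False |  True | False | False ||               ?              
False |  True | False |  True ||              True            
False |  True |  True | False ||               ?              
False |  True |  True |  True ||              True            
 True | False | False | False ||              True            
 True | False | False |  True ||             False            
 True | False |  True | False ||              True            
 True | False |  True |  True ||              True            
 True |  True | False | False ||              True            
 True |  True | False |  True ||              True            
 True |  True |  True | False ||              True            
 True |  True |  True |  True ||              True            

Row A=False, B=False, C=True, D=True: ((C ∧ D) ↔ A) = False, (D ↔ B) = False, so (((C ∧ D) ↔ A) ∨ B ∨ (D ↔ B)) = False.
Row A=False, B=True, C=False, D=False: ((C ∧ D) ↔ A) = True, (D ↔ B) = False, so (((C ∧ D) ↔ A) ∨ B ∨ (D ↔ B)) = True.
Row A=False, B=True, C=True, D=False: ((C ∧ D) ↔ A) = True, (D ↔ B) = False, so (((C ∧ D) ↔ A) ∨ B ∨ (D ↔ B)) = True.

False, True, True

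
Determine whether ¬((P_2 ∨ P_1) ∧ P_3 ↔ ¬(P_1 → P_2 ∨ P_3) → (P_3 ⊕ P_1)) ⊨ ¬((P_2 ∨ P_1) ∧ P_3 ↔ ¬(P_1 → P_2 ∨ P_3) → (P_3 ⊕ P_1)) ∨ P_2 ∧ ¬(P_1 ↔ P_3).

yes

P_1 | P_2 | P_3 | φ | ψ
--- | --- | --- | - | -
 1  |  1  |  1  | 0 | 0
 1  |  1  |  0  | 1 | 1
 1  |  0  |  1  | 0 | 0
 1  |  0  |  0  | 1 | 1
 0  |  1  |  1  | 0 | 1
 0  |  1  |  0  | 1 | 1
 0  |  0  |  1  | 1 | 1
 0  |  0  |  0  | 1 | 1
In every row where φ is true, ψ is also true, so φ ⊨ ψ.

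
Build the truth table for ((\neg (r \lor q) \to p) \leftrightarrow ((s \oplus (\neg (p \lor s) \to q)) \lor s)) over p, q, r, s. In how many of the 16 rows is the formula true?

14

p | q | r | s | φ
- | - | - | - | -
T | T | T | T | T
T | T | T | F | T
T | T | F | T | T
T | T | F | F | T
T | F | T | T | T
T | F | T | F | T
T | F | F | T | T
T | F | F | F | T
F | T | T | T | T
F | T | T | F | T
F | T | F | T | T
F | T | F | F | T
F | F | T | T | T
F | F | T | F | F
F | F | F | T | F
F | F | F | F | T
The formula is true on 14 of the 16 rows.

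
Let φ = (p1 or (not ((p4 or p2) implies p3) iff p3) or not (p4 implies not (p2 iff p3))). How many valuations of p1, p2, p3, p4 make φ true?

p1 | p2 | p3 | p4 || (p4 or p2) | ((p4 or p2) implies p3) | not ((p4 or p2) implies p3) | (p2 iff p3) | not (p2 iff p3) | (p4 implies not (p2 iff p3)) | φ
F  | F  | F  | F  ||     F      |            T            |              F              |      T      |        F        |              T               | T
F  | F  | F  | T  ||     T      |            F            |              T              |      T      |        F        |              F               | T
F  | F  | T  | F  ||     F      |            T            |              F              |      F      |        T        |              T               | F
F  | F  | T  | T  ||     T      |            T            |              F              |      F      |        T        |              T               | F
F  | T  | F  | F  ||     T      |            F            |              T              |      F      |        T        |              T               | F
F  | T  | F  | T  ||     T      |            F            |              T              |      F      |        T        |              T               | F
F  | T  | T  | F  ||     T      |            T            |              F              |      T      |        F        |              T               | F
F  | T  | T  | T  ||     T      |            T            |              F              |      T      |        F        |              F               | T
T  | F  | F  | F  ||     F      |            T            |              F              |      T      |        F        |              T               | T
T  | F  | F  | T  ||     T      |            F            |              T              |      T      |        F        |              F               | T
T  | F  | T  | F  ||     F      |            T            |              F              |      F      |        T        |              T               | T
T  | F  | T  | T  ||     T      |            T            |              F              |      F      |        T        |              T               | T
T  | T  | F  | F  ||     T      |            F            |              T              |      F      |        T        |              T               | T
T  | T  | F  | T  ||     T      |            F            |              T              |      F      |        T        |              T               | T
T  | T  | T  | F  ||     T      |            T            |              F              |      T      |        F        |              T               | T
T  | T  | T  | T  ||     T      |            T            |              F              |      T      |        F        |              F               | T
The formula is true on 11 of the 16 rows.

11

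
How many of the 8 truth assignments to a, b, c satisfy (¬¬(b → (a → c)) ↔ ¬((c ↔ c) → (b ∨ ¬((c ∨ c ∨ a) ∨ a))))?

4

a | b | c || (a → c) | (b → (a → c)) | ¬(b → (a → c)) | ¬¬(b → (a → c)) | (c ↔ c) | (c ∨ c ∨ a) | ((c ∨ c ∨ a) ∨ a) | ¬((c ∨ c ∨ a) ∨ a) | (b ∨ ¬((c ∨ c ∨ a) ∨ a)) | φ
F | F | F ||    T    |       T       |       F        |        T        |    T    |      F      |         F         |         T          |            T             | F
F | F | T ||    T    |       T       |       F        |        T        |    T    |      T      |         T         |         F          |            F             | T
F | T | F ||    T    |       T       |       F        |        T        |    T    |      F      |         F         |         T          |            T             | F
F | T | T ||    T    |       T       |       F        |        T        |    T    |      T      |         T         |         F          |            T             | F
T | F | F ||    F    |       T       |       F        |        T        |    T    |      T      |         T         |         F          |            F             | T
T | F | T ||    T    |       T       |       F        |        T        |    T    |      T      |         T         |         F          |            F             | T
T | T | F ||    F    |       F       |       T        |        F        |    T    |      T      |         T         |         F          |            T             | T
T | T | T ||    T    |       T       |       F        |        T        |    T    |      T      |         T         |         F          |            T             | F
The formula is true on 4 of the 8 rows.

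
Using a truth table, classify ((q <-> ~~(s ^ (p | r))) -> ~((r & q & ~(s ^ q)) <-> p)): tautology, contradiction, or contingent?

p  q  r  s     (p | r)  (s ^ (p | r))  ~(s ^ (p | r))  ~~(s ^ (p | r))  (q <-> ~~(s ^ (p | r)))  (s ^ q)  ~(s ^ q)  (r & q & ~(s ^ q))  ((r & q & ~(s ^ q)) <-> p)  ~((r & q & ~(s ^ q)) <-> p)  φ
F  F  F  F        F           F              T                F                    T                F        T              F                       T                            F               F
F  F  F  T        F           T              F                T                    F                T        F              F                       T                            F               T
F  F  T  F        T           T              F                T                    F                F        T              F                       T                            F               T
F  F  T  T        T           F              T                F                    T                T        F              F                       T                            F               F
F  T  F  F        F           F              T                F                    F                T        F              F                       T                            F               T
F  T  F  T        F           T              F                T                    T                F        T              F                       T                            F               F
F  T  T  F        T           T              F                T                    T                T        F              F                       T                            F               F
F  T  T  T        T           F              T                F                    F                F        T              T                       F                            T               T
T  F  F  F        T           T              F                T                    F                F        T              F                       F                            T               T
T  F  F  T        T           F              T                F                    T                T        F              F                       F                            T               T
T  F  T  F        T           T              F                T                    F                F        T              F                       F                            T               T
T  F  T  T        T           F              T                F                    T                T        F              F                       F                            T               T
T  T  F  F        T           T              F                T                    T                T        F              F                       F                            T               T
T  T  F  T        T           F              T                F                    F                F        T              F                       F                            T               T
T  T  T  F        T           T              F                T                    T                T        F              F                       F                            T               T
T  T  T  T        T           F              T                F                    F                F        T              T                       T                            F               T
12 of 16 rows are T, so the formula is contingent.

contingent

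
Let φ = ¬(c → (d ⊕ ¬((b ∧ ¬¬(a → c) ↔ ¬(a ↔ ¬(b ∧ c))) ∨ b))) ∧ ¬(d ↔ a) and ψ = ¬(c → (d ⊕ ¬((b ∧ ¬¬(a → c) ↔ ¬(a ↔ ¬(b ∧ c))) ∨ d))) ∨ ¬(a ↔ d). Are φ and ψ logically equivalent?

a | b | c | d | φ | ψ
- | - | - | - | - | -
1 | 1 | 1 | 1 | 0 | 0
1 | 1 | 1 | 0 | 1 | 1
1 | 1 | 0 | 1 | 0 | 0
1 | 1 | 0 | 0 | 0 | 1
1 | 0 | 1 | 1 | 0 | 0
1 | 0 | 1 | 0 | 1 | 1
1 | 0 | 0 | 1 | 0 | 0
1 | 0 | 0 | 0 | 0 | 1
0 | 1 | 1 | 1 | 0 | 1
0 | 1 | 1 | 0 | 0 | 0
0 | 1 | 0 | 1 | 0 | 1
0 | 1 | 0 | 0 | 0 | 0
0 | 0 | 1 | 1 | 1 | 1
0 | 0 | 1 | 0 | 0 | 0
0 | 0 | 0 | 1 | 0 | 1
0 | 0 | 0 | 0 | 0 | 0
The columns differ at a=1, b=1, c=0, d=0 (φ=0, ψ=1), so they are not equivalent.

not equivalent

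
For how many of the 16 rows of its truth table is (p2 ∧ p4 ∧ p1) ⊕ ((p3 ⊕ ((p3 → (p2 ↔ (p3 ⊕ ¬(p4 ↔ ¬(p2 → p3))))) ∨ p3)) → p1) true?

10

p1  p2  p3  p4  |  φ
T   T   T   T   |  F
T   T   T   F   |  T
T   T   F   T   |  F
T   T   F   F   |  T
T   F   T   T   |  T
T   F   T   F   |  T
T   F   F   T   |  T
T   F   F   F   |  T
F   T   T   T   |  T
F   T   T   F   |  T
F   T   F   T   |  F
F   T   F   F   |  F
F   F   T   T   |  T
F   F   T   F   |  T
F   F   F   T   |  F
F   F   F   F   |  F
The formula is true on 10 of the 16 rows.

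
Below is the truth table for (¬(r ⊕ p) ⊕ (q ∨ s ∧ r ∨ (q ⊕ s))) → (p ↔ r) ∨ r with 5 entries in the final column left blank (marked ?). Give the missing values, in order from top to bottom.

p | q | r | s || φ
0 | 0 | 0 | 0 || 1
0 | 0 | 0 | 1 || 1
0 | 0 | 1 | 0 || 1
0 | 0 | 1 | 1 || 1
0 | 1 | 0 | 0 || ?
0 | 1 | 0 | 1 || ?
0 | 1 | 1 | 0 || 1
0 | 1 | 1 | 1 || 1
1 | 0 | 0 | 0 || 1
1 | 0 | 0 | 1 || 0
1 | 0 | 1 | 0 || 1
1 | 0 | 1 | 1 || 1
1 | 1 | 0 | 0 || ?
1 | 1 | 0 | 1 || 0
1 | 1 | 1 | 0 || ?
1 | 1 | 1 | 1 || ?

1, 1, 0, 1, 1

Row p=0, q=1, r=0, s=0: (¬(r ⊕ p) ⊕ (q ∨ s ∧ r ∨ (q ⊕ s))) = 0, ((p ↔ r) ∨ r) = 1, so the formula = 1.
Row p=0, q=1, r=0, s=1: (¬(r ⊕ p) ⊕ (q ∨ s ∧ r ∨ (q ⊕ s))) = 0, ((p ↔ r) ∨ r) = 1, so the formula = 1.
Row p=1, q=1, r=0, s=0: (¬(r ⊕ p) ⊕ (q ∨ s ∧ r ∨ (q ⊕ s))) = 1, ((p ↔ r) ∨ r) = 0, so the formula = 0.
Row p=1, q=1, r=1, s=0: (¬(r ⊕ p) ⊕ (q ∨ s ∧ r ∨ (q ⊕ s))) = 0, ((p ↔ r) ∨ r) = 1, so the formula = 1.
Row p=1, q=1, r=1, s=1: (¬(r ⊕ p) ⊕ (q ∨ s ∧ r ∨ (q ⊕ s))) = 0, ((p ↔ r) ∨ r) = 1, so the formula = 1.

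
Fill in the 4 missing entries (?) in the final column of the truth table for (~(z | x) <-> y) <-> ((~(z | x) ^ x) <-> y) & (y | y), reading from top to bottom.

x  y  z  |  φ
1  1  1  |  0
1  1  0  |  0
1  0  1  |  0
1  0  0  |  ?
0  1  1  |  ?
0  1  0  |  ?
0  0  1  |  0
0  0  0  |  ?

0, 1, 1, 1

Row x=1, y=0, z=0: (~(z | x) <-> y) = 1, (((~(z | x) ^ x) <-> y) & (y | y)) = 0, so the formula = 0.
Row x=0, y=1, z=1: (~(z | x) <-> y) = 0, (((~(z | x) ^ x) <-> y) & (y | y)) = 0, so the formula = 1.
Row x=0, y=1, z=0: (~(z | x) <-> y) = 1, (((~(z | x) ^ x) <-> y) & (y | y)) = 1, so the formula = 1.
Row x=0, y=0, z=0: (~(z | x) <-> y) = 0, (((~(z | x) ^ x) <-> y) & (y | y)) = 0, so the formula = 1.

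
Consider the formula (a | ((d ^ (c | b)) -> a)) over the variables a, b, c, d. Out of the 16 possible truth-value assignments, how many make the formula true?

12

  a      b      c      d       (a | ((d ^ (c | b)) -> a))
False  False  False  False                True           
False  False  False   True               False           
False  False   True  False               False           
False  False   True   True                True           
False   True  False  False               False           
False   True  False   True                True           
False   True   True  False               False           
False   True   True   True                True           
 True  False  False  False                True           
 True  False  False   True                True           
 True  False   True  False                True           
 True  False   True   True                True           
 True   True  False  False                True           
 True   True  False   True                True           
 True   True   True  False                True           
 True   True   True   True                True           
The formula is true on 12 of the 16 rows.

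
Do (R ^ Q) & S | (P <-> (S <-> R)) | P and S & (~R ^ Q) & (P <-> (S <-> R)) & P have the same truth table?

P | Q | R | S | φ | ψ
- | - | - | - | - | -
T | T | T | T | T | T
T | T | T | F | T | F
T | T | F | T | T | F
T | T | F | F | T | F
T | F | T | T | T | F
T | F | T | F | T | F
T | F | F | T | T | F
T | F | F | F | T | F
F | T | T | T | F | F
F | T | T | F | T | F
F | T | F | T | T | F
F | T | F | F | F | F
F | F | T | T | T | F
F | F | T | F | T | F
F | F | F | T | T | F
F | F | F | F | F | F
The columns differ at P=T, Q=T, R=T, S=F (φ=T, ψ=F), so they are not equivalent.

not equivalent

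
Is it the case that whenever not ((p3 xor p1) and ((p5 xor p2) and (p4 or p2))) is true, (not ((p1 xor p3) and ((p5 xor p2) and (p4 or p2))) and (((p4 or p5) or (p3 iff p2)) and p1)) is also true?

no

p1 | p2 | p3 | p4 | p5 | φ | ψ
-- | -- | -- | -- | -- | - | -
F  | F  | F  | F  | F  | T | F
F  | F  | F  | F  | T  | T | F
F  | F  | F  | T  | F  | T | F
F  | F  | F  | T  | T  | T | F
F  | F  | T  | F  | F  | T | F
F  | F  | T  | F  | T  | T | F
F  | F  | T  | T  | F  | T | F
F  | F  | T  | T  | T  | F | F
F  | T  | F  | F  | F  | T | F
F  | T  | F  | F  | T  | T | F
F  | T  | F  | T  | F  | T | F
F  | T  | F  | T  | T  | T | F
F  | T  | T  | F  | F  | F | F
F  | T  | T  | F  | T  | T | F
F  | T  | T  | T  | F  | F | F
F  | T  | T  | T  | T  | T | F
T  | F  | F  | F  | F  | T | T
T  | F  | F  | F  | T  | T | T
T  | F  | F  | T  | F  | T | T
T  | F  | F  | T  | T  | F | F
T  | F  | T  | F  | F  | T | F
T  | F  | T  | F  | T  | T | T
T  | F  | T  | T  | F  | T | T
T  | F  | T  | T  | T  | T | T
T  | T  | F  | F  | F  | F | F
T  | T  | F  | F  | T  | T | T
T  | T  | F  | T  | F  | F | F
T  | T  | F  | T  | T  | T | T
T  | T  | T  | F  | F  | T | T
T  | T  | T  | F  | T  | T | T
T  | T  | T  | T  | F  | T | T
T  | T  | T  | T  | T  | T | T
At p1=F, p2=F, p3=F, p4=F, p5=F we have φ true but ψ false, so φ does not entail ψ.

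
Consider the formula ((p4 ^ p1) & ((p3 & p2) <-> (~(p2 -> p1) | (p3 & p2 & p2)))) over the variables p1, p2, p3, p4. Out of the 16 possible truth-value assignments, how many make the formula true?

p1 | p2 | p3 | p4 | (p4 ^ p1) | (p3 & p2) | (p2 -> p1) | ~(p2 -> p1) | (p3 & p2 & p2) | φ
-- | -- | -- | -- | --------- | --------- | ---------- | ----------- | -------------- | -
0  | 0  | 0  | 0  |     0     |     0     |     1      |      0      |       0        | 0
0  | 0  | 0  | 1  |     1     |     0     |     1      |      0      |       0        | 1
0  | 0  | 1  | 0  |     0     |     0     |     1      |      0      |       0        | 0
0  | 0  | 1  | 1  |     1     |     0     |     1      |      0      |       0        | 1
0  | 1  | 0  | 0  |     0     |     0     |     0      |      1      |       0        | 0
0  | 1  | 0  | 1  |     1     |     0     |     0      |      1      |       0        | 0
0  | 1  | 1  | 0  |     0     |     1     |     0      |      1      |       1        | 0
0  | 1  | 1  | 1  |     1     |     1     |     0      |      1      |       1        | 1
1  | 0  | 0  | 0  |     1     |     0     |     1      |      0      |       0        | 1
1  | 0  | 0  | 1  |     0     |     0     |     1      |      0      |       0        | 0
1  | 0  | 1  | 0  |     1     |     0     |     1      |      0      |       0        | 1
1  | 0  | 1  | 1  |     0     |     0     |     1      |      0      |       0        | 0
1  | 1  | 0  | 0  |     1     |     0     |     1      |      0      |       0        | 1
1  | 1  | 0  | 1  |     0     |     0     |     1      |      0      |       0        | 0
1  | 1  | 1  | 0  |     1     |     1     |     1      |      0      |       1        | 1
1  | 1  | 1  | 1  |     0     |     1     |     1      |      0      |       1        | 0
The formula is true on 7 of the 16 rows.

7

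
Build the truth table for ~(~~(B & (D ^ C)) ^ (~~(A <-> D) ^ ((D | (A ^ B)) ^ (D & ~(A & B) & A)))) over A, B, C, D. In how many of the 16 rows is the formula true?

4

A  B  C  D     (D ^ C)  (B & (D ^ C))  ~(B & (D ^ C))  ~~(B & (D ^ C))  (A <-> D)  ~(A <-> D)  ~~(A <-> D)  (A ^ B)  (D | (A ^ B))  (A & B)  ~(A & B)  (D & ~(A & B) & A)  φ
T  T  T  T        F           F              T                F             T          F            T          F           T           T        F              F           T
T  T  T  F        T           T              F                T             F          T            F          F           F           T        F              F           F
T  T  F  T        T           T              F                T             T          F            T          F           T           T        F              F           F
T  T  F  F        F           F              T                F             F          T            F          F           F           T        F              F           T
T  F  T  T        F           F              T                F             T          F            T          T           T           F        T              T           F
T  F  T  F        T           F              T                F             F          T            F          T           T           F        T              F           F
T  F  F  T        T           F              T                F             T          F            T          T           T           F        T              T           F
T  F  F  F        F           F              T                F             F          T            F          T           T           F        T              F           F
F  T  T  T        F           F              T                F             F          T            F          T           T           F        T              F           F
F  T  T  F        T           T              F                T             T          F            T          T           T           F        T              F           F
F  T  F  T        T           T              F                T             F          T            F          T           T           F        T              F           T
F  T  F  F        F           F              T                F             T          F            T          T           T           F        T              F           T
F  F  T  T        F           F              T                F             F          T            F          F           T           F        T              F           F
F  F  T  F        T           F              T                F             T          F            T          F           F           F        T              F           F
F  F  F  T        T           F              T                F             F          T            F          F           T           F        T              F           F
F  F  F  F        F           F              T                F             T          F            T          F           F           F        T              F           F
The formula is true on 4 of the 16 rows.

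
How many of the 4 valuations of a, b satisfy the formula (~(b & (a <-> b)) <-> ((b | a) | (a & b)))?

2

a | b || φ
1 | 1 || 0
1 | 0 || 1
0 | 1 || 1
0 | 0 || 0
The formula is true on 2 of the 4 rows.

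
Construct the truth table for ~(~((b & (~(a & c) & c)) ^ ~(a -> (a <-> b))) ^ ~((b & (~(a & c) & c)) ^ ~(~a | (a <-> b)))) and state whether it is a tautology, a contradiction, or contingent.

a  b  c  |  φ
F  F  F  |  T
F  F  T  |  T
F  T  F  |  T
F  T  T  |  T
T  F  F  |  T
T  F  T  |  T
T  T  F  |  T
T  T  T  |  T
Every row is T, so the formula is a tautology.

tautology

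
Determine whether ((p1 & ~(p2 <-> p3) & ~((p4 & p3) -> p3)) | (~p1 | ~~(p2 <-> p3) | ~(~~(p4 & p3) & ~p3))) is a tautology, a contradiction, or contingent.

p1  p2  p3  p4  |  (p2 <-> p3)  ~(p2 <-> p3)  (p4 & p3)  ((p4 & p3) -> p3)  ~((p4 & p3) -> p3)  ~p1  ~~(p2 <-> p3)  ~(p4 & p3)  ~~(p4 & p3)  ~p3  (~~(p4 & p3) & ~p3)  ~(~~(p4 & p3) & ~p3)  φ
F   F   F   F   |       T            F            F              T                  F            T         T            T            F        T            F                    T            T
F   F   F   T   |       T            F            F              T                  F            T         T            T            F        T            F                    T            T
F   F   T   F   |       F            T            F              T                  F            T         F            T            F        F            F                    T            T
F   F   T   T   |       F            T            T              T                  F            T         F            F            T        F            F                    T            T
F   T   F   F   |       F            T            F              T                  F            T         F            T            F        T            F                    T            T
F   T   F   T   |       F            T            F              T                  F            T         F            T            F        T            F                    T            T
F   T   T   F   |       T            F            F              T                  F            T         T            T            F        F            F                    T            T
F   T   T   T   |       T            F            T              T                  F            T         T            F            T        F            F                    T            T
T   F   F   F   |       T            F            F              T                  F            F         T            T            F        T            F                    T            T
T   F   F   T   |       T            F            F              T                  F            F         T            T            F        T            F                    T            T
T   F   T   F   |       F            T            F              T                  F            F         F            T            F        F            F                    T            T
T   F   T   T   |       F            T            T              T                  F            F         F            F            T        F            F                    T            T
T   T   F   F   |       F            T            F              T                  F            F         F            T            F        T            F                    T            T
T   T   F   T   |       F            T            F              T                  F            F         F            T            F        T            F                    T            T
T   T   T   F   |       T            F            F              T                  F            F         T            T            F        F            F                    T            T
T   T   T   T   |       T            F            T              T                  F            F         T            F            T        F            F                    T            T
Every row is T, so the formula is a tautology.

tautology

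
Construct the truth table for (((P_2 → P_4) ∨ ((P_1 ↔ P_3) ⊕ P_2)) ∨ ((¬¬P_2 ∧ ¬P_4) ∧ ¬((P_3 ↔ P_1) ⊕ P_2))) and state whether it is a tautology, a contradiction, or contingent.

tautology

P_1  P_2  P_3  P_4  |  (P_2 → P_4)  (P_1 ↔ P_3)  ((P_1 ↔ P_3) ⊕ P_2)  ¬P_2  ¬¬P_2  ¬P_4  (¬¬P_2 ∧ ¬P_4)  (P_3 ↔ P_1)  ((P_3 ↔ P_1) ⊕ P_2)  ¬((P_3 ↔ P_1) ⊕ P_2)  φ
 F    F    F    F   |       T            T                T            T      F     T          F              T                T                    F            T
 F    F    F    T   |       T            T                T            T      F     F          F              T                T                    F            T
 F    F    T    F   |       T            F                F            T      F     T          F              F                F                    T            T
 F    F    T    T   |       T            F                F            T      F     F          F              F                F                    T            T
 F    T    F    F   |       F            T                F            F      T     T          T              T                F                    T            T
 F    T    F    T   |       T            T                F            F      T     F          F              T                F                    T            T
 F    T    T    F   |       F            F                T            F      T     T          T              F                T                    F            T
 F    T    T    T   |       T            F                T            F      T     F          F              F                T                    F            T
 T    F    F    F   |       T            F                F            T      F     T          F              F                F                    T            T
 T    F    F    T   |       T            F                F            T      F     F          F              F                F                    T            T
 T    F    T    F   |       T            T                T            T      F     T          F              T                T                    F            T
 T    F    T    T   |       T            T                T            T      F     F          F              T                T                    F            T
 T    T    F    F   |       F            F                T            F      T     T          T              F                T                    F            T
 T    T    F    T   |       T            F                T            F      T     F          F              F                T                    F            T
 T    T    T    F   |       F            T                F            F      T     T          T              T                F                    T            T
 T    T    T    T   |       T            T                F            F      T     F          F              T                F                    T            T
Every row is T, so the formula is a tautology.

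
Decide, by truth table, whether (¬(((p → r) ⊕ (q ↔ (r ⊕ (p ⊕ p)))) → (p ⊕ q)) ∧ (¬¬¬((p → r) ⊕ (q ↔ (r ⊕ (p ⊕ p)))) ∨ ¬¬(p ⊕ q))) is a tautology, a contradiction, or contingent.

p | q | r | (p → r) | (p ⊕ p) | (r ⊕ (p ⊕ p)) | (q ↔ (r ⊕ (p ⊕ p))) | (p ⊕ q) | ¬(p ⊕ q) | ¬¬(p ⊕ q) | φ
- | - | - | ------- | ------- | ------------- | ------------------- | ------- | -------- | --------- | -
1 | 1 | 1 |    1    |    0    |       1       |          1          |    0    |    1     |     0     | 0
1 | 1 | 0 |    0    |    0    |       0       |          0          |    0    |    1     |     0     | 0
1 | 0 | 1 |    1    |    0    |       1       |          0          |    1    |    0     |     1     | 0
1 | 0 | 0 |    0    |    0    |       0       |          1          |    1    |    0     |     1     | 0
0 | 1 | 1 |    1    |    0    |       1       |          1          |    1    |    0     |     1     | 0
0 | 1 | 0 |    1    |    0    |       0       |          0          |    1    |    0     |     1     | 0
0 | 0 | 1 |    1    |    0    |       1       |          0          |    0    |    1     |     0     | 0
0 | 0 | 0 |    1    |    0    |       0       |          1          |    0    |    1     |     0     | 0
Every row is 0, so the formula is a contradiction.

contradiction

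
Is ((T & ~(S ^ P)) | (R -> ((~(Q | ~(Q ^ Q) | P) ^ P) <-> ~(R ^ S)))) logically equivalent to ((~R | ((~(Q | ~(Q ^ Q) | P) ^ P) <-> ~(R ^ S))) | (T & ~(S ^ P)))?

P | Q | R | S | T | φ | ψ
- | - | - | - | - | - | -
F | F | F | F | F | T | T
F | F | F | F | T | T | T
F | F | F | T | F | T | T
F | F | F | T | T | T | T
F | F | T | F | F | T | T
F | F | T | F | T | T | T
F | F | T | T | F | F | F
F | F | T | T | T | F | F
F | T | F | F | F | T | T
F | T | F | F | T | T | T
F | T | F | T | F | T | T
F | T | F | T | T | T | T
F | T | T | F | F | T | T
F | T | T | F | T | T | T
F | T | T | T | F | F | F
F | T | T | T | T | F | F
T | F | F | F | F | T | T
T | F | F | F | T | T | T
T | F | F | T | F | T | T
T | F | F | T | T | T | T
T | F | T | F | F | F | F
T | F | T | F | T | F | F
T | F | T | T | F | T | T
T | F | T | T | T | T | T
T | T | F | F | F | T | T
T | T | F | F | T | T | T
T | T | F | T | F | T | T
T | T | F | T | T | T | T
T | T | T | F | F | F | F
T | T | T | F | T | F | F
T | T | T | T | F | T | T
T | T | T | T | T | T | T
The columns for φ and ψ agree on every row, so they are logically equivalent.

equivalent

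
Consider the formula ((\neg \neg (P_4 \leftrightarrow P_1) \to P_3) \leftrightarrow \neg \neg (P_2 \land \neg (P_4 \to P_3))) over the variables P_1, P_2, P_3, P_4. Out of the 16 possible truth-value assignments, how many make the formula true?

P_1 | P_2 | P_3 | P_4 | φ
--- | --- | --- | --- | -
 0  |  0  |  0  |  0  | 1
 0  |  0  |  0  |  1  | 0
 0  |  0  |  1  |  0  | 0
 0  |  0  |  1  |  1  | 0
 0  |  1  |  0  |  0  | 1
 0  |  1  |  0  |  1  | 1
 0  |  1  |  1  |  0  | 0
 0  |  1  |  1  |  1  | 0
 1  |  0  |  0  |  0  | 0
 1  |  0  |  0  |  1  | 1
 1  |  0  |  1  |  0  | 0
 1  |  0  |  1  |  1  | 0
 1  |  1  |  0  |  0  | 0
 1  |  1  |  0  |  1  | 0
 1  |  1  |  1  |  0  | 0
 1  |  1  |  1  |  1  | 0
The formula is true on 4 of the 16 rows.

4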